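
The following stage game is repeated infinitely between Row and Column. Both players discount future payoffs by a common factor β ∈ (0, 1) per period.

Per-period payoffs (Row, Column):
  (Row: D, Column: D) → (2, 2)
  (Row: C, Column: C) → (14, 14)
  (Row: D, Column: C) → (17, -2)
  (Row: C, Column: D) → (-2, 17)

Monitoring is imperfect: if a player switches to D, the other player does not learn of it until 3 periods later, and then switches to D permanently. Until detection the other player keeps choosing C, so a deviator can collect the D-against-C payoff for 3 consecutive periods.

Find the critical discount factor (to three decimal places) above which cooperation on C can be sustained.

A deviator earns 17 for 3 periods, then 2 forever; cooperating earns 14 forever. Multiplying the IC by (1−β):
14 ≥ 17(1−β^3) + 2β^3, so 15·β^3 ≥ 3 and β^3 ≥ 1/5.
β ≥ (1/5)^(1/3) ≈ 0.585.

0.585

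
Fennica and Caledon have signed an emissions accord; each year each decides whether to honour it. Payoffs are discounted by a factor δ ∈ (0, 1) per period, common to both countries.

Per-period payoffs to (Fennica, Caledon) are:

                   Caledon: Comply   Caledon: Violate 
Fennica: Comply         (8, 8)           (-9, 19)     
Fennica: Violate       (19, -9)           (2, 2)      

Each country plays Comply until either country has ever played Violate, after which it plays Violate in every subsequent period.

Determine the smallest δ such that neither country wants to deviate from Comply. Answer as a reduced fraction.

8/(1−δ) ≥ 19 + 2δ/(1−δ)
8 ≥ 19 − 17δ
δ ≥ 11/17.

11/17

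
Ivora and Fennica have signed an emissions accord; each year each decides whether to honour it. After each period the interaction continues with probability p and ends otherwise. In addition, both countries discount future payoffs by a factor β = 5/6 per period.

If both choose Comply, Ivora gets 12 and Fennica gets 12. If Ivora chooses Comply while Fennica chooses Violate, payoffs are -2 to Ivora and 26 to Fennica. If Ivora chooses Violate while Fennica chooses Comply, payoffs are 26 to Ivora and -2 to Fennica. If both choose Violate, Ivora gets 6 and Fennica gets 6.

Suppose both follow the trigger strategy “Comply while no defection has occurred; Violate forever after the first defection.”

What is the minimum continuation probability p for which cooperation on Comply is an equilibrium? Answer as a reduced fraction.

21/25

With continuation probability p and discount β, the effective per-period discount factor is βp.
Grim-trigger IC: βp ≥ (26−12)/(26−6) = 7/10.
So p ≥ (7/10)/(5/6) = 21/25.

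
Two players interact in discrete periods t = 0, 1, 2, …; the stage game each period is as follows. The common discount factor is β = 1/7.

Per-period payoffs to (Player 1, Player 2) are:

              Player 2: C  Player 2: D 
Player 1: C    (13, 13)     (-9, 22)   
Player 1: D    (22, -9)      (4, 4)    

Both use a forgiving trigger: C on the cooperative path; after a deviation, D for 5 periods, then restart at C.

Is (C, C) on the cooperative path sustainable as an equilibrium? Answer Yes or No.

No

IC: β+…+β^5 ≥ (22−13)/(13−4) = 1.
At β = 1/7: partial sum = 0.1667 < 1.0000. Cooperation not sustainable.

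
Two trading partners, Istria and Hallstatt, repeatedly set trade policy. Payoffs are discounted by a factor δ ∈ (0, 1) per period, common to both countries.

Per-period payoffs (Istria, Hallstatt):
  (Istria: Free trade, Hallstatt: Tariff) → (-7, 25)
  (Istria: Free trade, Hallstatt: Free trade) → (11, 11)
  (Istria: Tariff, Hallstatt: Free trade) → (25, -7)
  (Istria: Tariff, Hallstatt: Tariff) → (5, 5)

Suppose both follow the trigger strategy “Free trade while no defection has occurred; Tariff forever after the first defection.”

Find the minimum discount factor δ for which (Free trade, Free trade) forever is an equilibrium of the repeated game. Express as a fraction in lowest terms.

Under grim trigger the critical discount factor is (T−C)/(T−P) with T = 25, C = 11, P = 5.
δ* = (25−11)/(25−5) = 14/20 = 7/10.

7/10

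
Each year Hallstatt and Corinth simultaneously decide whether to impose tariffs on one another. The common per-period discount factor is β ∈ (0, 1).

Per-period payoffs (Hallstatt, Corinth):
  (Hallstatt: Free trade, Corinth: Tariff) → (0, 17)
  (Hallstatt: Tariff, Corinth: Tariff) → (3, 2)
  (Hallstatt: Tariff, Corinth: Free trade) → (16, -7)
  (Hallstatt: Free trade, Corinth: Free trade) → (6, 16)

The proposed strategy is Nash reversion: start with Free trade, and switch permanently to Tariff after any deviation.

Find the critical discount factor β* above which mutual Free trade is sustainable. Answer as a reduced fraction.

For Hallstatt: deviation gain 16−6 = 10, per-period punishment loss 6−3 = 3. IC gives β ≥ 10/13.
For Corinth: gain 1, loss 14 per period, so β ≥ 1/15.
The tighter constraint is Hallstatt's, so cooperation needs β ≥ 10/13.

10/13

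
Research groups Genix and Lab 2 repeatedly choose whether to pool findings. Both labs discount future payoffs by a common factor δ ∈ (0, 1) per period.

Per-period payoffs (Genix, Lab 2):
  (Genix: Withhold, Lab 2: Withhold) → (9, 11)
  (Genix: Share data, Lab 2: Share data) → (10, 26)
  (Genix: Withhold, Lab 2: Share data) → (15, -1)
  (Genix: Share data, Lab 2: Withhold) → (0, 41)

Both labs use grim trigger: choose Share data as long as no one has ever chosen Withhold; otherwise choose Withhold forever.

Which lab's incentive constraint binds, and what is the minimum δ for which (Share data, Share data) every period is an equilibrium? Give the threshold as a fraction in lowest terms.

For Genix: deviation gain 15−10 = 5, per-period punishment loss 10−9 = 1. IC gives δ ≥ 5/6.
For Lab 2: gain 15, loss 15 per period, so δ ≥ 15/30 = 1/2.
The tighter constraint is Genix's, so cooperation needs δ ≥ 5/6.

Genix; δ ≥ 5/6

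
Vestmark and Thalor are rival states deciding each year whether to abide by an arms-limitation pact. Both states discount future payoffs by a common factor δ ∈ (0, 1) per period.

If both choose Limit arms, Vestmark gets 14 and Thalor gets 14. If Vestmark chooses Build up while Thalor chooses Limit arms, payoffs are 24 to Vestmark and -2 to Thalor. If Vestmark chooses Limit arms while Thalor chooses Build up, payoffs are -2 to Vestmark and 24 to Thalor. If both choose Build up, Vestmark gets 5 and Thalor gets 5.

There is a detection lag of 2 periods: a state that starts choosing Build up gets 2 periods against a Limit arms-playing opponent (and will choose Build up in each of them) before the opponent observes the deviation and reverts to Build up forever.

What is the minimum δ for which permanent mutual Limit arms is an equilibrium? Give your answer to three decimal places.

0.725

A deviator earns 24 for 2 periods, then 5 forever; cooperating earns 14 forever. Multiplying the IC by (1−δ):
14 ≥ 24(1−δ^2) + 5δ^2, so 19·δ^2 ≥ 10 and δ^2 ≥ 10/19.
δ ≥ (10/19)^(1/2) ≈ 0.725.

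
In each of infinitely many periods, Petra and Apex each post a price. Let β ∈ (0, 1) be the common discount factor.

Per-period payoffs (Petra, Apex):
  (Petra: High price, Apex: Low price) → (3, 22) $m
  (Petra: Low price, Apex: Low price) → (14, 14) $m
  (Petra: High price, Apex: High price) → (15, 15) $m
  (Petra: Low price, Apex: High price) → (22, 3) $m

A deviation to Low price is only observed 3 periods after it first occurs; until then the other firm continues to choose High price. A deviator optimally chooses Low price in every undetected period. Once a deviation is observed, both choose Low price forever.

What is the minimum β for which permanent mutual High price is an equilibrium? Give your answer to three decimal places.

The best deviation is to choose Low price for all 3 undetected periods, earning 22 each, then 14 forever once detected.
Deviation value: 22(1−β^3)/(1−β) + 14β^3/(1−β); cooperation value: 15/(1−β).
IC: 15 ≥ 22(1−β^3) + 14β^3 = 22 − 8β^3.
So β^3 ≥ 7/8, giving β ≥ (7/8)^(1/3) ≈ 0.956.

0.956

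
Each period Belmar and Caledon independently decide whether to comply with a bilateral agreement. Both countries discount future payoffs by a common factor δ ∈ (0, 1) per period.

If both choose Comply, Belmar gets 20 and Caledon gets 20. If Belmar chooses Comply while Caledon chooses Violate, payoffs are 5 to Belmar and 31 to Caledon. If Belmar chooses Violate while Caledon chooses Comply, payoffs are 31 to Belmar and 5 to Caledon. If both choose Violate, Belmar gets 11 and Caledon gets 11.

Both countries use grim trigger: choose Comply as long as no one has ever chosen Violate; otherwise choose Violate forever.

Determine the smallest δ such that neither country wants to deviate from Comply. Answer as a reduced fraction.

One-period gain from deviating is 31 − 20 = 11. The loss is 20 − 11 = 9 in every subsequent period, with present value 9·δ/(1−δ).
Deviation is unprofitable when 9·δ/(1−δ) ≥ 11, i.e. δ/(1−δ) ≥ 11/9.
Equivalently δ ≥ 11/(11+9) = 11/20.

11/20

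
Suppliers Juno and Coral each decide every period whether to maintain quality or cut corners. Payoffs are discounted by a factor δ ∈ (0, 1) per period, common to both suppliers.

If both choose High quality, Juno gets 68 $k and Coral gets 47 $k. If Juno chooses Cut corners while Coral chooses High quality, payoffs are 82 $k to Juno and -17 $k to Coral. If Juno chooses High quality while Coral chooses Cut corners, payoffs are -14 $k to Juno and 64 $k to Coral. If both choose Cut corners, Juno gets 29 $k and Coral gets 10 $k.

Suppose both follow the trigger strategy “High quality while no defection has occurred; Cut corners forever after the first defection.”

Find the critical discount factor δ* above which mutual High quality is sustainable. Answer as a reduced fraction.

Juno's threshold: (82−68)/(82−29) = 14/53.
Coral's threshold: (64−47)/(64−10) = 17/54.
14/53 < 17/54, so Coral binds and δ* = 17/54.

17/54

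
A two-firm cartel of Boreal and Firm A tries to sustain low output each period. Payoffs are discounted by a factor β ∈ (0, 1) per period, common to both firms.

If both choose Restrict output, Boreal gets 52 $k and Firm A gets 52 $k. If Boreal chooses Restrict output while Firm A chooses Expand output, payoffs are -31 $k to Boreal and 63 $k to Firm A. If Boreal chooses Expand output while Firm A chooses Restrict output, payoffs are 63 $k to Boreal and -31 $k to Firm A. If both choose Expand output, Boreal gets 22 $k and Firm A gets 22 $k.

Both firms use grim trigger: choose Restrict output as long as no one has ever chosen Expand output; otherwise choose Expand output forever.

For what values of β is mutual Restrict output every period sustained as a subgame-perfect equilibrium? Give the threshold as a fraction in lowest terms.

11/41

Cooperation forever yields 52 each period: 52/(1−β).
Deviating yields 63 once, then 22 forever: 63 + 22β/(1−β).
No profitable deviation requires 52/(1−β) ≥ 63 + 22β/(1−β).
Multiplying by (1−β): 52 ≥ 63(1−β) + 22β = 63 − 41β.
So 41β ≥ 11, i.e. β ≥ 11/41.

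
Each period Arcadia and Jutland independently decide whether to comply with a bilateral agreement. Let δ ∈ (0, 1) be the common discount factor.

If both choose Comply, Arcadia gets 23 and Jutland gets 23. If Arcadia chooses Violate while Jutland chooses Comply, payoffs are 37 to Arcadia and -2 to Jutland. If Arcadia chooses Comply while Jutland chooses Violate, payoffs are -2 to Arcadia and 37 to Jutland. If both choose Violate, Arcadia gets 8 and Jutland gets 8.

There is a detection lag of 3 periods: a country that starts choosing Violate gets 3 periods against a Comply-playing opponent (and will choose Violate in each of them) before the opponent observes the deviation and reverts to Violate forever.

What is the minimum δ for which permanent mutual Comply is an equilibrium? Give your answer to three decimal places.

Deviating for the 3 undetected periods gains 37−23 = 14 per period over cooperation, then loses 23−8 = 15 per period forever once punishment starts.
Gain: 14(1 + δ + … + δ^2); loss: 15·δ^3/(1−δ).
No profitable deviation ⇔ 14(1−δ^3) ≤ 15·δ^3, i.e. δ^3 ≥ 14/(14+15) = 14/29.
Hence δ ≥ (14/29)^(1/3) ≈ 0.784.

0.784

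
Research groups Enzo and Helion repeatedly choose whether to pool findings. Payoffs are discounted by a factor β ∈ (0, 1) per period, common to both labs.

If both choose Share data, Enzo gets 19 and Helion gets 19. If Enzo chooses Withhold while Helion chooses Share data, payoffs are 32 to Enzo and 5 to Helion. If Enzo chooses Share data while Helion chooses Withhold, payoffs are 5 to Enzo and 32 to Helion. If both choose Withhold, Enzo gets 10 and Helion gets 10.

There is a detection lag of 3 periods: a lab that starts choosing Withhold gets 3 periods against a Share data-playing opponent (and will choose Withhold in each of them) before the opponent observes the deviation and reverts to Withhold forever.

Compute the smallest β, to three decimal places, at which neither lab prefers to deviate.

0.839

A deviator earns 32 for 3 periods, then 10 forever; cooperating earns 19 forever. Multiplying the IC by (1−β):
19 ≥ 32(1−β^3) + 10β^3, so 22·β^3 ≥ 13 and β^3 ≥ 13/22.
β ≥ (13/22)^(1/3) ≈ 0.839.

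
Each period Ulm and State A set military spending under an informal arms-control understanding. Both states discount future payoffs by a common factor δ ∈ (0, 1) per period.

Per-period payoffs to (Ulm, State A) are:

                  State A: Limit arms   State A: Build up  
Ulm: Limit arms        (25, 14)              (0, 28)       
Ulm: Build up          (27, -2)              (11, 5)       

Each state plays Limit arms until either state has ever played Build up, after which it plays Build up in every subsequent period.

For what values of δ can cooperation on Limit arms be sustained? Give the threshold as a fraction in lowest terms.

14/23

For Ulm: deviation gain 27−25 = 2, per-period punishment loss 25−11 = 14. IC gives δ ≥ 2/16 = 1/8.
For State A: gain 14, loss 9 per period, so δ ≥ 14/23.
The tighter constraint is State A's, so cooperation needs δ ≥ 14/23.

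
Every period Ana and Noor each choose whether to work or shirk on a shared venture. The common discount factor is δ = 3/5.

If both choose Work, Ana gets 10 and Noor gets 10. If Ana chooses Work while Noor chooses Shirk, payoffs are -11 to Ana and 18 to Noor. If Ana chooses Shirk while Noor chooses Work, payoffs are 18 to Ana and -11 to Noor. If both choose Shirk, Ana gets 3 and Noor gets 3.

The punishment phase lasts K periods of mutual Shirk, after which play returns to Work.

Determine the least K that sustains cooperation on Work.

3

IC: δ(1−δ^K)/(1−δ) ≥ (18−10)/(10−3) = 8/7.
With δ = 3/5: need 1 − δ^K ≥ 8/7·(1−3/5)/(3/5), i.e. δ^K ≤ 0.2381.
Since (3/5)^2 = 0.3600 and (3/5)^3 = 0.2160, the smallest such K is 3.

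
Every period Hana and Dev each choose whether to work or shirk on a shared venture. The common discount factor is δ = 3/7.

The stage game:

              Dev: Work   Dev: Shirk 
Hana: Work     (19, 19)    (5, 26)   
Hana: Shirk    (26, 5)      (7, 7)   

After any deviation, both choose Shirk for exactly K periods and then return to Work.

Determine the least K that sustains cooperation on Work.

No profitable deviation requires (19−7)(δ+…+δ^K) ≥ 26−19, i.e. δ+…+δ^K ≥ 7/12 ≈ 0.5833.
With δ = 3/7, the partial sums are K=1: 0.4286, K=2: 0.6122.
K = 2 is the first length at which the sum reaches 0.5833.

2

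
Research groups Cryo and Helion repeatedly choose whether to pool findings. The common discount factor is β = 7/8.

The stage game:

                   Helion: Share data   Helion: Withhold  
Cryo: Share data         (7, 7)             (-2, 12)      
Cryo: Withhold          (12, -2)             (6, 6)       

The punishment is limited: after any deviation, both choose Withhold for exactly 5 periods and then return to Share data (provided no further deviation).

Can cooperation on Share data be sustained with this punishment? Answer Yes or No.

No

A one-shot deviation gives 12 now, then 6 for 5 periods, then back to 7.
Gain from deviating: (12−7) today; loss: (7−6) in each of the next 5 periods.
No-deviation condition: (7−6)(β+…+β^5) ≥ 12−7, i.e. β+…+β^5 ≥ 5.
At β = 7/8: β+…+β^5 = 3.4096 < 5.0000.
So cooperation is not sustainable.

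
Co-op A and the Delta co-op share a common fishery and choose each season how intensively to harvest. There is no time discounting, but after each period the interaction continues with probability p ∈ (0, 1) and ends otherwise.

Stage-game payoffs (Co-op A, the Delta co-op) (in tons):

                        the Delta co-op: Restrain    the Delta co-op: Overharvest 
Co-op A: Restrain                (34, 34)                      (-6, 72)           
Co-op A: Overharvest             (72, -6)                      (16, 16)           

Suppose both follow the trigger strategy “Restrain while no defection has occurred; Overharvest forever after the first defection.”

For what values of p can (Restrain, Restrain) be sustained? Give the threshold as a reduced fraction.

19/28

Expected cooperation value is 34 + p·34 + p²·34 + … = 34/(1−p); deviation gives 72 + p·16/(1−p).
34 ≥ 72(1−p) + 16p ⇒ 56p ≥ 38 ⇒ p ≥ 38/56 = 19/28.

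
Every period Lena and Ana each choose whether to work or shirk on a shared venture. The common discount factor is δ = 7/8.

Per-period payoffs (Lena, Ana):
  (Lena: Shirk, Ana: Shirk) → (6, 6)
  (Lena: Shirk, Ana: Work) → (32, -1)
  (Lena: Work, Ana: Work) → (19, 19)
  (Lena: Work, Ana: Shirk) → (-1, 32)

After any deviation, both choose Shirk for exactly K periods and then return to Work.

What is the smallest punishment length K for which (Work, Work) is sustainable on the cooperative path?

2

No profitable deviation requires (19−6)(δ+…+δ^K) ≥ 32−19, i.e. δ+…+δ^K ≥ 1 ≈ 1.0000.
With δ = 7/8, the partial sums are K=1: 0.8750, K=2: 1.6406.
K = 2 is the first length at which the sum reaches 1.0000.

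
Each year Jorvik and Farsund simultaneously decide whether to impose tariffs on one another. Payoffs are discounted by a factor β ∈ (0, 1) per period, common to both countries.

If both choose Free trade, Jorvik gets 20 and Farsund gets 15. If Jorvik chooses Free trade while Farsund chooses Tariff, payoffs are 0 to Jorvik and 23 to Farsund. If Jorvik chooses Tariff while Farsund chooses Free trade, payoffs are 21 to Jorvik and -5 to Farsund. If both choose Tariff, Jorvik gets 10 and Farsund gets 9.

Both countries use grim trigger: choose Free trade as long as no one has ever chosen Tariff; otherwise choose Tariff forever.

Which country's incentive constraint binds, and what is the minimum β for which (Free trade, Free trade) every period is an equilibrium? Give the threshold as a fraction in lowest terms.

For Jorvik: deviation gain 21−20 = 1, per-period punishment loss 20−10 = 10. IC gives β ≥ 1/11.
For Farsund: gain 8, loss 6 per period, so β ≥ 8/14 = 4/7.
The tighter constraint is Farsund's, so cooperation needs β ≥ 4/7.

Farsund; β ≥ 4/7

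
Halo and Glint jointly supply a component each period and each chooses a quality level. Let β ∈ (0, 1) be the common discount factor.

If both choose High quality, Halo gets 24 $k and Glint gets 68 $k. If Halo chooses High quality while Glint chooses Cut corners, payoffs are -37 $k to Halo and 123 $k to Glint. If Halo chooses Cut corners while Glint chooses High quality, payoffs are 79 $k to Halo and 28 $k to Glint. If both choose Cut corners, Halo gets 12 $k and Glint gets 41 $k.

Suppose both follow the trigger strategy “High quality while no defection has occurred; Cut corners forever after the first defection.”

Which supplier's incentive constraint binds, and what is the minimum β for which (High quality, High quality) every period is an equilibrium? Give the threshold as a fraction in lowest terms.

Halo; β ≥ 55/67

Halo: cooperation gives 24 each period; deviation gives 79 once then 12 forever.
  24/(1−β) ≥ 79 + 12β/(1−β) ⇒ β ≥ 55/67.
Glint: cooperation gives 68 each period; deviation gives 123 once then 41 forever.
  β ≥ 55/82.
Both must hold, so the binding constraint is Halo's: β ≥ 55/67.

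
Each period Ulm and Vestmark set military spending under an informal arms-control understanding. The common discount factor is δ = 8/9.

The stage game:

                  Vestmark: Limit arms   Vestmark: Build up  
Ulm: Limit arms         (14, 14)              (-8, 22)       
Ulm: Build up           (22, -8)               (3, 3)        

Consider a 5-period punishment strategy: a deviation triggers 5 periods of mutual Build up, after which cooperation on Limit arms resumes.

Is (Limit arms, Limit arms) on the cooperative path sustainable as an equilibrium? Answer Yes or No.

Yes

A one-shot deviation gives 22 now, then 3 for 5 periods, then back to 14.
Gain from deviating: (22−14) today; loss: (14−3) in each of the next 5 periods.
No-deviation condition: (14−3)(δ+…+δ^5) ≥ 22−14, i.e. δ+…+δ^5 ≥ 8/11.
At δ = 8/9: δ+…+δ^5 = 3.5606 ≥ 0.7273.
So cooperation is sustainable.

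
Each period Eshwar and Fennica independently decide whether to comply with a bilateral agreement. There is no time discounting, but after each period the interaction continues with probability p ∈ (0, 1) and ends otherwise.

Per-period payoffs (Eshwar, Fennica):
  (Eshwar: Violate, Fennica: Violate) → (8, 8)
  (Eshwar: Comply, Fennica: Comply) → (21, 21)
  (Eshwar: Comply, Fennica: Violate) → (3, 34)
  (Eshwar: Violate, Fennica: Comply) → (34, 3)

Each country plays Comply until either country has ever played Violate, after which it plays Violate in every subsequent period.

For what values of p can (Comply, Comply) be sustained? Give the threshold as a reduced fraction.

1/2

With no time discounting, the continuation probability p plays the role of the discount factor.
Grim-trigger IC: 21/(1−p) ≥ 34 + 8p/(1−p) ⇒ p ≥ (34−21)/(34−8) = 1/2.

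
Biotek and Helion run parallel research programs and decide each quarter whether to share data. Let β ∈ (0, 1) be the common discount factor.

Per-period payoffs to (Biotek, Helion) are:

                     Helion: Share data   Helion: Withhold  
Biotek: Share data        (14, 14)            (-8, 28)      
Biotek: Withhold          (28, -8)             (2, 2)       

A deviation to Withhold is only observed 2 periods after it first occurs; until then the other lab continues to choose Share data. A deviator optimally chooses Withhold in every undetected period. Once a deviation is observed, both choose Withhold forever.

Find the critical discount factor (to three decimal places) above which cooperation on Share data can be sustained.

Deviating for the 2 undetected periods gains 28−14 = 14 per period over cooperation, then loses 14−2 = 12 per period forever once punishment starts.
Gain: 14(1 + β + … + β^1); loss: 12·β^2/(1−β).
No profitable deviation ⇔ 14(1−β^2) ≤ 12·β^2, i.e. β^2 ≥ 14/(14+12) = 7/13.
Hence β ≥ (7/13)^(1/2) ≈ 0.734.

0.734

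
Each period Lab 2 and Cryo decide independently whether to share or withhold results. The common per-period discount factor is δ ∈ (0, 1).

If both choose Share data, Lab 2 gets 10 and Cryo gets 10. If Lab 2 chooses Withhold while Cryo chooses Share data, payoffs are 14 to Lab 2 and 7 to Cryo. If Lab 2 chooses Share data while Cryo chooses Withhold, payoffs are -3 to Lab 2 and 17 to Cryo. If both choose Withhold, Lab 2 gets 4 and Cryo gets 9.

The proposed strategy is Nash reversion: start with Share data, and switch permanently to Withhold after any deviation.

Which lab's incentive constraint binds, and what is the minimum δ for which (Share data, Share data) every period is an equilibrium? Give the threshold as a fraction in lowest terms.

Lab 2: cooperation gives 10 each period; deviation gives 14 once then 4 forever.
  10/(1−δ) ≥ 14 + 4δ/(1−δ) ⇒ δ ≥ 4/10 = 2/5.
Cryo: cooperation gives 10 each period; deviation gives 17 once then 9 forever.
  δ ≥ 7/8.
Both must hold, so the binding constraint is Cryo's: δ ≥ 7/8.

Cryo; δ ≥ 7/8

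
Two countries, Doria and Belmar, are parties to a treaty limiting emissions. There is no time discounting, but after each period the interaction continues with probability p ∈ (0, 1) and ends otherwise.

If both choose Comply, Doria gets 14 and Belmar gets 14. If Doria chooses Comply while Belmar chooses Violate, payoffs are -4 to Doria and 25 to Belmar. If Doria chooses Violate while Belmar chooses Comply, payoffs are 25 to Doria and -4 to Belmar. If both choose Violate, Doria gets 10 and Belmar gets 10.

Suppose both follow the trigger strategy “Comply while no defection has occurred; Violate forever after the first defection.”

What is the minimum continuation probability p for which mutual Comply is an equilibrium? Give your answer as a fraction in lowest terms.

Expected cooperation value is 14 + p·14 + p²·14 + … = 14/(1−p); deviation gives 25 + p·10/(1−p).
14 ≥ 25(1−p) + 10p ⇒ 15p ≥ 11 ⇒ p ≥ 11/15.

11/15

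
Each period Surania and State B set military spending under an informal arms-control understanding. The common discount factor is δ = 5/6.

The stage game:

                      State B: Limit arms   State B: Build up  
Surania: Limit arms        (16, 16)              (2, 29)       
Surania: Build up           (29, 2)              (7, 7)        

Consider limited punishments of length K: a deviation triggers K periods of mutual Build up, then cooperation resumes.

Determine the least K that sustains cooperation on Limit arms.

2

IC: δ(1−δ^K)/(1−δ) ≥ (29−16)/(16−7) = 13/9.
With δ = 5/6: need 1 − δ^K ≥ 13/9·(1−5/6)/(5/6), i.e. δ^K ≤ 0.7111.
Since (5/6)^1 = 0.8333 and (5/6)^2 = 0.6944, the smallest such K is 2.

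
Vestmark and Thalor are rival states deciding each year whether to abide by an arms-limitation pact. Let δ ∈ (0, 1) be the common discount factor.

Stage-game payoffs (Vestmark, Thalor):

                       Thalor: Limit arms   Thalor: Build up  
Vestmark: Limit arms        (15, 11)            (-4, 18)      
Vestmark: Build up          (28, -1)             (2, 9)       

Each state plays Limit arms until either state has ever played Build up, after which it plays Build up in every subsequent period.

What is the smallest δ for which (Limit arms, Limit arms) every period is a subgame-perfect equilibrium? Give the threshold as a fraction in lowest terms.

Vestmark's threshold: (28−15)/(28−2) = 1/2.
Thalor's threshold: (18−11)/(18−9) = 7/9.
1/2 < 7/9, so Thalor binds and δ* = 7/9.

7/9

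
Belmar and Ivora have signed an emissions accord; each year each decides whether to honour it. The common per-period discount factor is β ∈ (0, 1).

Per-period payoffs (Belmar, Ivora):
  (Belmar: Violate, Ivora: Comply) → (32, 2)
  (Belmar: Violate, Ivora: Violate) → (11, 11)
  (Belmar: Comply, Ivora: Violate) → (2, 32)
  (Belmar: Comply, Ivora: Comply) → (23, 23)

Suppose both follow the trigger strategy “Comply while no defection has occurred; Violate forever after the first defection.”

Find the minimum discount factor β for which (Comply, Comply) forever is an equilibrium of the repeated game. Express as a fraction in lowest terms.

3/7

Under grim trigger the critical discount factor is (T−C)/(T−P) with T = 32, C = 23, P = 11.
β* = (32−23)/(32−11) = 9/21 = 3/7.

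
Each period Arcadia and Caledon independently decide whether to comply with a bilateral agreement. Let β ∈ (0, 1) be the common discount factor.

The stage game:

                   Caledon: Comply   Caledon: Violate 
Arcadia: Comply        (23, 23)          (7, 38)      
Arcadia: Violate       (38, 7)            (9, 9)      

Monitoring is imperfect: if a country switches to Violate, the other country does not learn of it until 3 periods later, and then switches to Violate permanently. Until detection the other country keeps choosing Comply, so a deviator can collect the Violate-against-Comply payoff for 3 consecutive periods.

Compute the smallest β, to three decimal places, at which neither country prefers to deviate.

The best deviation is to choose Violate for all 3 undetected periods, earning 38 each, then 9 forever once detected.
Deviation value: 38(1−β^3)/(1−β) + 9β^3/(1−β); cooperation value: 23/(1−β).
IC: 23 ≥ 38(1−β^3) + 9β^3 = 38 − 29β^3.
So β^3 ≥ 15/29, giving β ≥ (15/29)^(1/3) ≈ 0.803.

0.803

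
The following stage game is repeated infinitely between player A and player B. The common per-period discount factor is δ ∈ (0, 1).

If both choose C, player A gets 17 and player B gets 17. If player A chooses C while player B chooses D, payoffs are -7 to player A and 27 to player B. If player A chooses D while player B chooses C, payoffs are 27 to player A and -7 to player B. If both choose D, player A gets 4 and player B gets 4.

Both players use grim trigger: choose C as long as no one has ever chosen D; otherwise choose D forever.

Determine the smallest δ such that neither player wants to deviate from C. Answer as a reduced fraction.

Under grim trigger the critical discount factor is (T−C)/(T−P) with T = 27, C = 17, P = 4.
δ* = (27−17)/(27−4) = 10/23.

10/23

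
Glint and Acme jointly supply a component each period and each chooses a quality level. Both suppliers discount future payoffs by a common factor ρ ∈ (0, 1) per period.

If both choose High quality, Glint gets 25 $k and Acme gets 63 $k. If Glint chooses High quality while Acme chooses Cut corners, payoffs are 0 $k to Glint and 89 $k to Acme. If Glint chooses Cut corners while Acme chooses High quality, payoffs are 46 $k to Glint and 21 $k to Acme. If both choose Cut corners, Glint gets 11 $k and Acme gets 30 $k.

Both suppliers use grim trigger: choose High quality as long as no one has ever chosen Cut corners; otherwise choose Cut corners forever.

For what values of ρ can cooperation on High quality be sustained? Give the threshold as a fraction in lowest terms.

3/5

For Glint: deviation gain 46−25 = 21, per-period punishment loss 25−11 = 14. IC gives ρ ≥ 21/35 = 3/5.
For Acme: gain 26, loss 33 per period, so ρ ≥ 26/59.
The tighter constraint is Glint's, so cooperation needs ρ ≥ 3/5.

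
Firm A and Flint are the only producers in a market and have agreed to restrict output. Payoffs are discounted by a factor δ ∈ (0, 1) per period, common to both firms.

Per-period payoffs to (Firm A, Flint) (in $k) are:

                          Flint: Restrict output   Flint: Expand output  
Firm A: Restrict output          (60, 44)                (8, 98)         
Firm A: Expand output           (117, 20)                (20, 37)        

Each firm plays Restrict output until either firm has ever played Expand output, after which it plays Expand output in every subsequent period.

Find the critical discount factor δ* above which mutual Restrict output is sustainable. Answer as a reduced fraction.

For Firm A: deviation gain 117−60 = 57, per-period punishment loss 60−20 = 40. IC gives δ ≥ 57/97.
For Flint: gain 54, loss 7 per period, so δ ≥ 54/61.
The tighter constraint is Flint's, so cooperation needs δ ≥ 54/61.

54/61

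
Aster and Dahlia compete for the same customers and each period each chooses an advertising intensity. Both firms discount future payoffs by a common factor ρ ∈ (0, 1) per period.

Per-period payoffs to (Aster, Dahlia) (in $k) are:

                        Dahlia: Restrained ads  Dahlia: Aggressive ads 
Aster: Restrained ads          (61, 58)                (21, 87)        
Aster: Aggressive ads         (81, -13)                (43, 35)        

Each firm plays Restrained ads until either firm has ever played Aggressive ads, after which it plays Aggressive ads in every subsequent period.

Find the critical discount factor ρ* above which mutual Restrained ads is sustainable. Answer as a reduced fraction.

29/52

Aster's threshold: (81−61)/(81−43) = 10/19.
Dahlia's threshold: (87−58)/(87−35) = 29/52.
10/19 < 29/52, so Dahlia binds and ρ* = 29/52.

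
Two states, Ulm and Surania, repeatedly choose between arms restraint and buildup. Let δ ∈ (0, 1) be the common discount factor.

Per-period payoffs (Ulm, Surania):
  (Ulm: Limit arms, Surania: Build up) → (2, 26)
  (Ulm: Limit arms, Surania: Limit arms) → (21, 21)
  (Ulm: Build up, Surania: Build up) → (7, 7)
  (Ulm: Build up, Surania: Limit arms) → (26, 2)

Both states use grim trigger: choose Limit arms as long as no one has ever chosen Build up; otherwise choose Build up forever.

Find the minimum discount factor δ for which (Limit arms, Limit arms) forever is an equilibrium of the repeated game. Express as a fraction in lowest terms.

Under grim trigger the critical discount factor is (T−C)/(T−P) with T = 26, C = 21, P = 7.
δ* = (26−21)/(26−7) = 5/19.

5/19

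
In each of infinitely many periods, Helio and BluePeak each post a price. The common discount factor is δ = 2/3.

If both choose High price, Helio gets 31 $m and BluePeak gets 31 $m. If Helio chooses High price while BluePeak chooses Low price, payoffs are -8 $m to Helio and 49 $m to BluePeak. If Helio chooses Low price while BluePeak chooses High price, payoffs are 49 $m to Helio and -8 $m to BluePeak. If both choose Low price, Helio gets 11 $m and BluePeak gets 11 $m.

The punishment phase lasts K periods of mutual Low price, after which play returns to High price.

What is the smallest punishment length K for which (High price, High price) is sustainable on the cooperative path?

Need Σ_{k=1}^{K} δ^k ≥ (49−31)/(31−11) = 0.9000 at δ = 2/3.
At K = 1 the sum is 0.6667 < 0.9000; at K = 2 it is 1.1111 ≥ 0.9000.
So the minimum punishment length is K = 2.

2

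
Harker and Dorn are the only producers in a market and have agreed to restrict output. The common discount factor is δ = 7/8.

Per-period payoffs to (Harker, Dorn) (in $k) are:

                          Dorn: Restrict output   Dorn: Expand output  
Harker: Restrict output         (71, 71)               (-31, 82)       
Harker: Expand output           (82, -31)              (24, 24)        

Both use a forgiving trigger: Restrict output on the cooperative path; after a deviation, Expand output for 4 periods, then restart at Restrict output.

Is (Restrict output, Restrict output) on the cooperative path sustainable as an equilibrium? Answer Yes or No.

Comparing payoff streams over the 5 periods until play realigns: cooperate → 71(1+δ+…+δ^4); deviate → 82 + 24(δ+…+δ^4).
Cooperation is sustained iff (71−24)(δ+…+δ^4) ≥ 82−71.
δ+…+δ^4 = 7/8·(1−(7/8)^4)/(1−7/8) = 2.8967, and (82−71)/(71−24) = 0.2340.
2.8967 ≥ 0.2340, so cooperation is sustainable.

Yes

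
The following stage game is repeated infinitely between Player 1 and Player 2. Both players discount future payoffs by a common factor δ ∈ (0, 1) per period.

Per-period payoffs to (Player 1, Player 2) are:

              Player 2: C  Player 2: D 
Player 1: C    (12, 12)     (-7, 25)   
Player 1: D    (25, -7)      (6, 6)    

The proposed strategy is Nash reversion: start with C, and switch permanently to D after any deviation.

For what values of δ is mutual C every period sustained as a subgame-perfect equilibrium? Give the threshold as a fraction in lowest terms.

13/19

One-period gain from deviating is 25 − 12 = 13. The loss is 12 − 6 = 6 in every subsequent period, with present value 6·δ/(1−δ).
Deviation is unprofitable when 6·δ/(1−δ) ≥ 13, i.e. δ/(1−δ) ≥ 13/6.
Equivalently δ ≥ 13/(13+6) = 13/19.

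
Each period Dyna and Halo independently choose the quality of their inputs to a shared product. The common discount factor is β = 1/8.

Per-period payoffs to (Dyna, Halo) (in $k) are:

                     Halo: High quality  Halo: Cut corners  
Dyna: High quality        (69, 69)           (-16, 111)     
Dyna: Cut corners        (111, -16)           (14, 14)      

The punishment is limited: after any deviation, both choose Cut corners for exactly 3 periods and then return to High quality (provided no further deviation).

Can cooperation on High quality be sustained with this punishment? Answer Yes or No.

No

A one-shot deviation gives 111 now, then 14 for 3 periods, then back to 69.
Gain from deviating: (111−69) today; loss: (69−14) in each of the next 3 periods.
No-deviation condition: (69−14)(β+…+β^3) ≥ 111−69, i.e. β+…+β^3 ≥ 42/55.
At β = 1/8: β+…+β^3 = 0.1426 < 0.7636.
So cooperation is not sustainable.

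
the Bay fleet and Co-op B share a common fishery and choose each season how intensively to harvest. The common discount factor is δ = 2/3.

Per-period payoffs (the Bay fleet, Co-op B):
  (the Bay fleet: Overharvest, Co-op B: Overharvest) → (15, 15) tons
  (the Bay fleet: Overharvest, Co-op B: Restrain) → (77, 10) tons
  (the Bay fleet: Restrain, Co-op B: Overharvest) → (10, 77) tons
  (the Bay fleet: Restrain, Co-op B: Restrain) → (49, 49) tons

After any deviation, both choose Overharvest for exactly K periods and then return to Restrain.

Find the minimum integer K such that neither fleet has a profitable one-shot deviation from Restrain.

2

IC: δ(1−δ^K)/(1−δ) ≥ (77−49)/(49−15) = 14/17.
With δ = 2/3: need 1 − δ^K ≥ 14/17·(1−2/3)/(2/3), i.e. δ^K ≤ 0.5882.
Since (2/3)^1 = 0.6667 and (2/3)^2 = 0.4444, the smallest such K is 2.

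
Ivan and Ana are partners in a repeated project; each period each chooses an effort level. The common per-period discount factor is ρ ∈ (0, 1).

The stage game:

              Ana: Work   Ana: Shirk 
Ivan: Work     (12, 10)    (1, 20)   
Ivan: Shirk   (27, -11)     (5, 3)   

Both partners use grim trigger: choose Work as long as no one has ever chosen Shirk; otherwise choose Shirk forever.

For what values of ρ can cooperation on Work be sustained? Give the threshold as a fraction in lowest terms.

Ivan: cooperation gives 12 each period; deviation gives 27 once then 5 forever.
  12/(1−ρ) ≥ 27 + 5ρ/(1−ρ) ⇒ ρ ≥ 15/22.
Ana: cooperation gives 10 each period; deviation gives 20 once then 3 forever.
  ρ ≥ 10/17.
Both must hold, so the binding constraint is Ivan's: ρ ≥ 15/22.

15/22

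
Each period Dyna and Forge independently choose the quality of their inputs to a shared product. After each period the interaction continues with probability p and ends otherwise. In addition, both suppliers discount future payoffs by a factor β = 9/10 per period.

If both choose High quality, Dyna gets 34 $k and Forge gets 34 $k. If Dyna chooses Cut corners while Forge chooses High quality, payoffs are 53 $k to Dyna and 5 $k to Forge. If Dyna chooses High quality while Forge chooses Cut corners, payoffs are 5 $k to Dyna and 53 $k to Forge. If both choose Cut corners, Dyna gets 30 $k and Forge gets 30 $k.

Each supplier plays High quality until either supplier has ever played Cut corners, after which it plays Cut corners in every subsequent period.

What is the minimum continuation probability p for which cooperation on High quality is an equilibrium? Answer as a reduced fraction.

190/207

Expected continuation weight on next period's payoff is β·p = 9/10·p, which plays the role of the discount factor.
Cooperation requires 9/10·p ≥ (53−34)/(53−30) = 19/23, hence p ≥ 190/207.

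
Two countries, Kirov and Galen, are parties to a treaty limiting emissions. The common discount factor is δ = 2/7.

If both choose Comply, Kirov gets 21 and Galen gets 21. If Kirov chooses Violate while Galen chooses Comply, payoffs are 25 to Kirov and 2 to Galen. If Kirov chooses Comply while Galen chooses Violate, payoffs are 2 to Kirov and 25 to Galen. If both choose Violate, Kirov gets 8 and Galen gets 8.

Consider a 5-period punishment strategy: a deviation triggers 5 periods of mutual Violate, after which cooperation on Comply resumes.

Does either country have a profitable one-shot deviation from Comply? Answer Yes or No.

No

Comparing payoff streams over the 6 periods until play realigns: cooperate → 21(1+δ+…+δ^5); deviate → 25 + 8(δ+…+δ^5).
Cooperation is sustained iff (21−8)(δ+…+δ^5) ≥ 25−21.
δ+…+δ^5 = 2/7·(1−(2/7)^5)/(1−2/7) = 0.3992, and (25−21)/(21−8) = 0.3077.
0.3992 ≥ 0.3077, so cooperation is sustainable.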